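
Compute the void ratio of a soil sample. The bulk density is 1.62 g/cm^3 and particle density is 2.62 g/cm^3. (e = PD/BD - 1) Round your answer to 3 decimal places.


Step 1: e = PD / BD - 1
Step 2: e = 2.62 / 1.62 - 1
Step 3: e = 1.61728 - 1
Step 4: e = 0.617

0.617


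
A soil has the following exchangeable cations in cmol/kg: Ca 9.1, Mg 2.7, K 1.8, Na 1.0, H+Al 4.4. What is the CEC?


Step 1: CEC = Ca + Mg + K + Na + (H+Al)
Step 2: CEC = 9.1 + 2.7 + 1.8 + 1.0 + 4.4
Step 3: CEC = 19.0 cmol/kg

19.0


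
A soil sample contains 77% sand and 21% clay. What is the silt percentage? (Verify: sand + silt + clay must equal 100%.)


Step 1: sand + silt + clay = 100%
Step 2: silt = 100 - sand - clay
Step 3: silt = 100 - 77 - 21
Step 4: silt = 2%

2


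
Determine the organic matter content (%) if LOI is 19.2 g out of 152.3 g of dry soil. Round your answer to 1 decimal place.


Step 1: OM% = 100 * LOI / sample mass
Step 2: OM = 100 * 19.2 / 152.3
Step 3: OM = 12.6%

12.6


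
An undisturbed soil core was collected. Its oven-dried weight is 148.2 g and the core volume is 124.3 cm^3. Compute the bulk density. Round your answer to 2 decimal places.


Step 1: Identify the formula: BD = dry mass / volume
Step 2: Substitute values: BD = 148.2 / 124.3
Step 3: BD = 1.19 g/cm^3

1.19


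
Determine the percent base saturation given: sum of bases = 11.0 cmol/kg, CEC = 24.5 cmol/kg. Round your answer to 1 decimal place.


Step 1: BS = 100 * (sum of bases) / CEC
Step 2: BS = 100 * 11.0 / 24.5
Step 3: BS = 44.9%

44.9


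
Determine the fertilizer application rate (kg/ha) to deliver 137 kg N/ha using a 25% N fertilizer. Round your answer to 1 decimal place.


Step 1: Fertilizer rate = target N / (N content / 100)
Step 2: Rate = 137 / (25 / 100)
Step 3: Rate = 137 / 0.25
Step 4: Rate = 548.0 kg/ha

548.0


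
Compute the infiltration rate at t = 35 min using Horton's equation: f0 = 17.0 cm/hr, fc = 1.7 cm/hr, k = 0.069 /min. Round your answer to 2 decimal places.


Step 1: f = fc + (f0 - fc) * exp(-k * t)
Step 2: exp(-0.069 * 35) = 0.089367
Step 3: f = 1.7 + (17.0 - 1.7) * 0.089367
Step 4: f = 1.7 + 15.3 * 0.089367
Step 5: f = 3.07 cm/hr

3.07


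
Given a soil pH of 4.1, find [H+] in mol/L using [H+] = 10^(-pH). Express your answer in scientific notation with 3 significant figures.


Step 1: [H+] = 10^(-pH)
Step 2: [H+] = 10^(-4.1)
Step 3: [H+] = 7.94e-05 mol/L

7.94e-05


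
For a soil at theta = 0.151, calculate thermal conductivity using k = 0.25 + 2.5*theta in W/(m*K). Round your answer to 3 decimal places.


Step 1: k = 0.25 + 2.5 * theta
Step 2: k = 0.25 + 2.5 * 0.151
Step 3: k = 0.25 + 0.378
Step 4: k = 0.628 W/(m*K)

0.628


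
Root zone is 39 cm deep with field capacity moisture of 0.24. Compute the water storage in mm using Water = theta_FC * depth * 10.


Step 1: Water (mm) = theta_FC * depth (cm) * 10
Step 2: Water = 0.24 * 39 * 10
Step 3: Water = 93.6 mm

93.6


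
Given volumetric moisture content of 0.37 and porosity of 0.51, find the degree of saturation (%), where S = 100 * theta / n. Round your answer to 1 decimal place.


Step 1: S = 100 * theta_v / n
Step 2: S = 100 * 0.37 / 0.51
Step 3: S = 72.5%

72.5


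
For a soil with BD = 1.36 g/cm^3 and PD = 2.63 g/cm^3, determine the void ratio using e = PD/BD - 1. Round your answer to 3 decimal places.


Step 1: e = PD / BD - 1
Step 2: e = 2.63 / 1.36 - 1
Step 3: e = 1.93382 - 1
Step 4: e = 0.934

0.934


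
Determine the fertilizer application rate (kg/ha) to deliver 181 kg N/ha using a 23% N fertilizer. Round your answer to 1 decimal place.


Step 1: Fertilizer rate = target N / (N content / 100)
Step 2: Rate = 181 / (23 / 100)
Step 3: Rate = 181 / 0.23
Step 4: Rate = 787.0 kg/ha

787.0


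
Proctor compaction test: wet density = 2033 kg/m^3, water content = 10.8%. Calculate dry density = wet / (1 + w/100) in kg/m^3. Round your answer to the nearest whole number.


Step 1: Dry density = wet density / (1 + w/100)
Step 2: Dry density = 2033 / (1 + 10.8/100)
Step 3: Dry density = 2033 / 1.108
Step 4: Dry density = 1835 kg/m^3

1835


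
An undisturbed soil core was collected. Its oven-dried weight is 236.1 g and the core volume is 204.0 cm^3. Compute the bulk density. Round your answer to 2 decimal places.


Step 1: Identify the formula: BD = dry mass / volume
Step 2: Substitute values: BD = 236.1 / 204.0
Step 3: BD = 1.16 g/cm^3

1.16


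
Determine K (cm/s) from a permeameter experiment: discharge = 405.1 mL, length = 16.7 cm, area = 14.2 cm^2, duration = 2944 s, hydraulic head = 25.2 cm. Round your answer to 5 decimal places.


Step 1: K = Q * L / (A * t * h)
Step 2: Numerator = 405.1 * 16.7 = 6765.17
Step 3: Denominator = 14.2 * 2944 * 25.2 = 1053480.96
Step 4: K = 6765.17 / 1053480.96 = 0.00642 cm/s

0.00642


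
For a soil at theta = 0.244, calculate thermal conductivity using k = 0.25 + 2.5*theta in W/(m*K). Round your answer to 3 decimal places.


Step 1: k = 0.25 + 2.5 * theta
Step 2: k = 0.25 + 2.5 * 0.244
Step 3: k = 0.25 + 0.61
Step 4: k = 0.86 W/(m*K)

0.86


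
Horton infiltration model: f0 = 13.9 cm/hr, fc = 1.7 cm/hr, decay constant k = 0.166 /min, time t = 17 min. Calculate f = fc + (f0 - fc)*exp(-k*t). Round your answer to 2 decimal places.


Step 1: f = fc + (f0 - fc) * exp(-k * t)
Step 2: exp(-0.166 * 17) = 0.059487
Step 3: f = 1.7 + (13.9 - 1.7) * 0.059487
Step 4: f = 1.7 + 12.2 * 0.059487
Step 5: f = 2.43 cm/hr

2.43


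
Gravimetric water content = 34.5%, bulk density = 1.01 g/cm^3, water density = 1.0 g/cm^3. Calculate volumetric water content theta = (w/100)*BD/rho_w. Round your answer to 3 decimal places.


Step 1: theta = (w / 100) * BD / rho_w
Step 2: theta = (34.5 / 100) * 1.01 / 1.0
Step 3: theta = 0.345 * 1.01
Step 4: theta = 0.348

0.348


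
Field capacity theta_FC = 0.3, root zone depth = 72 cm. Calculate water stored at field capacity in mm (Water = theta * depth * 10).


Step 1: Water (mm) = theta_FC * depth (cm) * 10
Step 2: Water = 0.3 * 72 * 10
Step 3: Water = 216.0 mm

216.0


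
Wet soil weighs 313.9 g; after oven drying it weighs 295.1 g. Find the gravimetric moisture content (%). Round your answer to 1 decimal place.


Step 1: Water mass = wet - dry = 313.9 - 295.1 = 18.8 g
Step 2: w = 100 * water mass / dry mass
Step 3: w = 100 * 18.8 / 295.1 = 6.4%

6.4


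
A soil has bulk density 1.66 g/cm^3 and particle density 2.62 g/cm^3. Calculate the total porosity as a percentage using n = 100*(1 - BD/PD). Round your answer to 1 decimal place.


Step 1: Formula: n = 100 * (1 - BD / PD)
Step 2: n = 100 * (1 - 1.66 / 2.62)
Step 3: n = 100 * (1 - 0.63359)
Step 4: n = 36.6%

36.6


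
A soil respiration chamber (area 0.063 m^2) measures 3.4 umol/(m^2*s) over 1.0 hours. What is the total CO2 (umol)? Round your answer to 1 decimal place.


Step 1: Convert time to seconds: 1.0 hr * 3600 = 3600.0 s
Step 2: Total = flux * area * time_s
Step 3: Total = 3.4 * 0.063 * 3600.0
Step 4: Total = 771.1 umol

771.1


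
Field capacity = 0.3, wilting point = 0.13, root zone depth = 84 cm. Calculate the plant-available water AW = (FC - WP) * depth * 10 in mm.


Step 1: Available water = (FC - WP) * depth * 10
Step 2: AW = (0.3 - 0.13) * 84 * 10
Step 3: AW = 0.17 * 84 * 10
Step 4: AW = 142.8 mm

142.8


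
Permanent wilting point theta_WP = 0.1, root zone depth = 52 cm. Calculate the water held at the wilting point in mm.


Step 1: Water (mm) = theta_WP * depth * 10
Step 2: Water = 0.1 * 52 * 10
Step 3: Water = 52.0 mm

52.0


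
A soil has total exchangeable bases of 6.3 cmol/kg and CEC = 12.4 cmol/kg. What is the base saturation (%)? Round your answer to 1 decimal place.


Step 1: BS = 100 * (sum of bases) / CEC
Step 2: BS = 100 * 6.3 / 12.4
Step 3: BS = 50.8%

50.8


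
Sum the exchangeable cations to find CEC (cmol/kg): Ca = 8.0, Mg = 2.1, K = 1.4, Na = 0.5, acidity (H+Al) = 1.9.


Step 1: CEC = Ca + Mg + K + Na + (H+Al)
Step 2: CEC = 8.0 + 2.1 + 1.4 + 0.5 + 1.9
Step 3: CEC = 13.9 cmol/kg

13.9


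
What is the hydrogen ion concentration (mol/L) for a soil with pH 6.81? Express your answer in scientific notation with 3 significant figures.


Step 1: [H+] = 10^(-pH)
Step 2: [H+] = 10^(-6.81)
Step 3: [H+] = 1.55e-07 mol/L

1.55e-07


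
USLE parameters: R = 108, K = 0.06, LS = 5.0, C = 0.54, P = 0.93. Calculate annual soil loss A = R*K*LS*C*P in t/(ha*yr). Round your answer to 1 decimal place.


Step 1: A = R * K * LS * C * P
Step 2: R * K = 108 * 0.06 = 6.48
Step 3: (R*K) * LS = 6.48 * 5.0 = 32.4
Step 4: * C * P = 32.4 * 0.54 * 0.93 = 16.3
Step 5: A = 16.3 t/(ha*yr)

16.3


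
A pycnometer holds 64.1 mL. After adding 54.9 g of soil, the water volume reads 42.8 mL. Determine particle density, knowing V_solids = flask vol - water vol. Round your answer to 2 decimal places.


Step 1: Volume of solids = flask volume - water volume with soil
Step 2: V_solids = 64.1 - 42.8 = 21.3 mL
Step 3: Particle density = mass / V_solids = 54.9 / 21.3 = 2.58 g/cm^3

2.58


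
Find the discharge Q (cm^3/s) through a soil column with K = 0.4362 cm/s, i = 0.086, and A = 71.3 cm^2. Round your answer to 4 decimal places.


Step 1: Apply Darcy's law: Q = K * i * A
Step 2: Q = 0.4362 * 0.086 * 71.3
Step 3: Q = 2.6747 cm^3/s

2.6747


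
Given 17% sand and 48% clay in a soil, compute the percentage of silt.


Step 1: sand + silt + clay = 100%
Step 2: silt = 100 - sand - clay
Step 3: silt = 100 - 17 - 48
Step 4: silt = 35%

35


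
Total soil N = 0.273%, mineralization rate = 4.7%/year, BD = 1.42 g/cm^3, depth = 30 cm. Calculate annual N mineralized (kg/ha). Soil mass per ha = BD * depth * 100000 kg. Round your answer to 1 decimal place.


Step 1: Soil mass per ha = BD * depth * 100000 = 1.42 * 30 * 100000 = 4260000 kg
Step 2: Total N pool = soil mass * N%/100 = 4260000 * 0.273/100 = 11629.8 kg/ha
Step 3: N mineralized = N pool * rate%/100 = 11629.8 * 4.7/100 = 546.6 kg/ha/yr

546.6


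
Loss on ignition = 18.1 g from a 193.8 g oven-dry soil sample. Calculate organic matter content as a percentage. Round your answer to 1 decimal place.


Step 1: OM% = 100 * LOI / sample mass
Step 2: OM = 100 * 18.1 / 193.8
Step 3: OM = 9.3%

9.3


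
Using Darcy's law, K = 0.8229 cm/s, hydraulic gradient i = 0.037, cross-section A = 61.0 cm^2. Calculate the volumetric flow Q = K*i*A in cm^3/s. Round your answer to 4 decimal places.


Step 1: Apply Darcy's law: Q = K * i * A
Step 2: Q = 0.8229 * 0.037 * 61.0
Step 3: Q = 1.8573 cm^3/s

1.8573


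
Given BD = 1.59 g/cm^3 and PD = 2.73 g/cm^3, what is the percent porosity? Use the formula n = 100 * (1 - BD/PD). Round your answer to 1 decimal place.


Step 1: Formula: n = 100 * (1 - BD / PD)
Step 2: n = 100 * (1 - 1.59 / 2.73)
Step 3: n = 100 * (1 - 0.58242)
Step 4: n = 41.8%

41.8


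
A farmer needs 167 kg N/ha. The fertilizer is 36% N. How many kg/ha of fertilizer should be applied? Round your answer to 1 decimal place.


Step 1: Fertilizer rate = target N / (N content / 100)
Step 2: Rate = 167 / (36 / 100)
Step 3: Rate = 167 / 0.36
Step 4: Rate = 463.9 kg/ha

463.9


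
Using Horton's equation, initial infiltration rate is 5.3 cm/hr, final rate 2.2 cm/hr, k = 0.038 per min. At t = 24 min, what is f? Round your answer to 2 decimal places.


Step 1: f = fc + (f0 - fc) * exp(-k * t)
Step 2: exp(-0.038 * 24) = 0.40172
Step 3: f = 2.2 + (5.3 - 2.2) * 0.40172
Step 4: f = 2.2 + 3.1 * 0.40172
Step 5: f = 3.45 cm/hr

3.45


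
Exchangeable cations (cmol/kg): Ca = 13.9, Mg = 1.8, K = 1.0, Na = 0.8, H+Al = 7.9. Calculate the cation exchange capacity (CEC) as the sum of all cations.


Step 1: CEC = Ca + Mg + K + Na + (H+Al)
Step 2: CEC = 13.9 + 1.8 + 1.0 + 0.8 + 7.9
Step 3: CEC = 25.4 cmol/kg

25.4


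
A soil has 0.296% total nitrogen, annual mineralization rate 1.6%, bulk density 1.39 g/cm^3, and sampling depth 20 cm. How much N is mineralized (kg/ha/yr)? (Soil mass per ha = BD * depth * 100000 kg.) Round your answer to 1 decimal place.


Step 1: Soil mass per ha = BD * depth * 100000 = 1.39 * 20 * 100000 = 2780000 kg
Step 2: Total N pool = soil mass * N%/100 = 2780000 * 0.296/100 = 8228.8 kg/ha
Step 3: N mineralized = N pool * rate%/100 = 8228.8 * 1.6/100 = 131.7 kg/ha/yr

131.7


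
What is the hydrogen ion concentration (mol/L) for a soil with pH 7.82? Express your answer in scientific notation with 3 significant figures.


Step 1: [H+] = 10^(-pH)
Step 2: [H+] = 10^(-7.82)
Step 3: [H+] = 1.51e-08 mol/L

1.51e-08


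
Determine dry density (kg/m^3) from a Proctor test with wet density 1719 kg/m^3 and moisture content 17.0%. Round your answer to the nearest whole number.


Step 1: Dry density = wet density / (1 + w/100)
Step 2: Dry density = 1719 / (1 + 17.0/100)
Step 3: Dry density = 1719 / 1.17
Step 4: Dry density = 1469 kg/m^3

1469


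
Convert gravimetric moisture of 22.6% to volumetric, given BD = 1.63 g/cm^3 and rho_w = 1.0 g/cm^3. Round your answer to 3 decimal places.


Step 1: theta = (w / 100) * BD / rho_w
Step 2: theta = (22.6 / 100) * 1.63 / 1.0
Step 3: theta = 0.226 * 1.63
Step 4: theta = 0.368

0.368


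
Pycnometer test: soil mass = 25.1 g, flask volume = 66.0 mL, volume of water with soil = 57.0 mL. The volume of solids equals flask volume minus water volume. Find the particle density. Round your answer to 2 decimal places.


Step 1: Volume of solids = flask volume - water volume with soil
Step 2: V_solids = 66.0 - 57.0 = 9.0 mL
Step 3: Particle density = mass / V_solids = 25.1 / 9.0 = 2.79 g/cm^3

2.79


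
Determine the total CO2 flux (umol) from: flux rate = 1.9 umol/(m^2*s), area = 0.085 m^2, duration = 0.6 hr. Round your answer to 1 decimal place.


Step 1: Convert time to seconds: 0.6 hr * 3600 = 2160.0 s
Step 2: Total = flux * area * time_s
Step 3: Total = 1.9 * 0.085 * 2160.0
Step 4: Total = 348.8 umol

348.8


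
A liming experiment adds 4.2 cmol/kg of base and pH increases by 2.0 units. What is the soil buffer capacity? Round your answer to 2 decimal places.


Step 1: BC = change in base / change in pH
Step 2: BC = 4.2 / 2.0
Step 3: BC = 2.1 cmol/(kg*pH unit)

2.1


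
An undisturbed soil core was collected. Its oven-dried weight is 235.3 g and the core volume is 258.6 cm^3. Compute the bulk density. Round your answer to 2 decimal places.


Step 1: Identify the formula: BD = dry mass / volume
Step 2: Substitute values: BD = 235.3 / 258.6
Step 3: BD = 0.91 g/cm^3

0.91


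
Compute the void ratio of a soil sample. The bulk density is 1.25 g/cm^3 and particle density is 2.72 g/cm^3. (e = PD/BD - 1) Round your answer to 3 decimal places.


Step 1: e = PD / BD - 1
Step 2: e = 2.72 / 1.25 - 1
Step 3: e = 2.176 - 1
Step 4: e = 1.176

1.176


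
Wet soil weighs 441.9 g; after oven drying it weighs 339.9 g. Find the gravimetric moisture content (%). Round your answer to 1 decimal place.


Step 1: Water mass = wet - dry = 441.9 - 339.9 = 102.0 g
Step 2: w = 100 * water mass / dry mass
Step 3: w = 100 * 102.0 / 339.9 = 30.0%

30.0


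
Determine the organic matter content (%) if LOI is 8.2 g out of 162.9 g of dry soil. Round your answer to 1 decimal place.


Step 1: OM% = 100 * LOI / sample mass
Step 2: OM = 100 * 8.2 / 162.9
Step 3: OM = 5.0%

5.0


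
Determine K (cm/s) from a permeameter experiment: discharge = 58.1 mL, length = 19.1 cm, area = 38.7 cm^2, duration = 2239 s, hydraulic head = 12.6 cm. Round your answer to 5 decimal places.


Step 1: K = Q * L / (A * t * h)
Step 2: Numerator = 58.1 * 19.1 = 1109.71
Step 3: Denominator = 38.7 * 2239 * 12.6 = 1091781.18
Step 4: K = 1109.71 / 1091781.18 = 0.00102 cm/s

0.00102


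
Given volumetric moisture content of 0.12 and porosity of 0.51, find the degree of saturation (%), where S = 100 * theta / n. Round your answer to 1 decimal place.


Step 1: S = 100 * theta_v / n
Step 2: S = 100 * 0.12 / 0.51
Step 3: S = 23.5%

23.5


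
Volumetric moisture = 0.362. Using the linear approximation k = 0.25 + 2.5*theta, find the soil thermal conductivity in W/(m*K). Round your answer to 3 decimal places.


Step 1: k = 0.25 + 2.5 * theta
Step 2: k = 0.25 + 2.5 * 0.362
Step 3: k = 0.25 + 0.905
Step 4: k = 1.155 W/(m*K)

1.155


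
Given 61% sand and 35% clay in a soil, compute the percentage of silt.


Step 1: sand + silt + clay = 100%
Step 2: silt = 100 - sand - clay
Step 3: silt = 100 - 61 - 35
Step 4: silt = 4%

4


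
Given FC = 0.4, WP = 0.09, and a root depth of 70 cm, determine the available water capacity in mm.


Step 1: Available water = (FC - WP) * depth * 10
Step 2: AW = (0.4 - 0.09) * 70 * 10
Step 3: AW = 0.31 * 70 * 10
Step 4: AW = 217.0 mm

217.0


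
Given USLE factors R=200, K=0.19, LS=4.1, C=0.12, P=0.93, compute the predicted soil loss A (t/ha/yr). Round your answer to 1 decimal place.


Step 1: A = R * K * LS * C * P
Step 2: R * K = 200 * 0.19 = 38.0
Step 3: (R*K) * LS = 38.0 * 4.1 = 155.8
Step 4: * C * P = 155.8 * 0.12 * 0.93 = 17.4
Step 5: A = 17.4 t/(ha*yr)

17.4


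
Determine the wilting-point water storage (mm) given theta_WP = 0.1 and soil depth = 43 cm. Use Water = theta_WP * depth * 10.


Step 1: Water (mm) = theta_WP * depth * 10
Step 2: Water = 0.1 * 43 * 10
Step 3: Water = 43.0 mm

43.0


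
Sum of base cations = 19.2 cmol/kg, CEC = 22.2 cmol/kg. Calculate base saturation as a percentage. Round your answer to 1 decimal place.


Step 1: BS = 100 * (sum of bases) / CEC
Step 2: BS = 100 * 19.2 / 22.2
Step 3: BS = 86.5%

86.5


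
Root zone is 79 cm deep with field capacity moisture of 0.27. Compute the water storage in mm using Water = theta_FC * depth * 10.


Step 1: Water (mm) = theta_FC * depth (cm) * 10
Step 2: Water = 0.27 * 79 * 10
Step 3: Water = 213.3 mm

213.3


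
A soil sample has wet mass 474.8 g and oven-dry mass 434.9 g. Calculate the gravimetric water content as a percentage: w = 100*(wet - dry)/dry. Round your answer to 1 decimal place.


Step 1: Water mass = wet - dry = 474.8 - 434.9 = 39.9 g
Step 2: w = 100 * water mass / dry mass
Step 3: w = 100 * 39.9 / 434.9 = 9.2%

9.2


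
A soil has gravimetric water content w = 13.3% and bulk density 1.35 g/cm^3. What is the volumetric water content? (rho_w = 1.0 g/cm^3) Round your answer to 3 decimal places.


Step 1: theta = (w / 100) * BD / rho_w
Step 2: theta = (13.3 / 100) * 1.35 / 1.0
Step 3: theta = 0.133 * 1.35
Step 4: theta = 0.18

0.18


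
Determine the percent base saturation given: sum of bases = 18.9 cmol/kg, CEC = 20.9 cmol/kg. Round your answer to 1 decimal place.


Step 1: BS = 100 * (sum of bases) / CEC
Step 2: BS = 100 * 18.9 / 20.9
Step 3: BS = 90.4%

90.4


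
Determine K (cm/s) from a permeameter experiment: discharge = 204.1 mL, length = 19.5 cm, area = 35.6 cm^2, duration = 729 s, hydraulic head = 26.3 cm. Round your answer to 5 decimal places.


Step 1: K = Q * L / (A * t * h)
Step 2: Numerator = 204.1 * 19.5 = 3979.95
Step 3: Denominator = 35.6 * 729 * 26.3 = 682548.12
Step 4: K = 3979.95 / 682548.12 = 0.00583 cm/s

0.00583


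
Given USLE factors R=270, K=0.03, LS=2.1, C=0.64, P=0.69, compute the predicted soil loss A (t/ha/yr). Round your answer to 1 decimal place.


Step 1: A = R * K * LS * C * P
Step 2: R * K = 270 * 0.03 = 8.1
Step 3: (R*K) * LS = 8.1 * 2.1 = 17.01
Step 4: * C * P = 17.01 * 0.64 * 0.69 = 7.5
Step 5: A = 7.5 t/(ha*yr)

7.5


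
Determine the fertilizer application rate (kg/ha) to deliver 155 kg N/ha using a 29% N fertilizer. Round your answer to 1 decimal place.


Step 1: Fertilizer rate = target N / (N content / 100)
Step 2: Rate = 155 / (29 / 100)
Step 3: Rate = 155 / 0.29
Step 4: Rate = 534.5 kg/ha

534.5


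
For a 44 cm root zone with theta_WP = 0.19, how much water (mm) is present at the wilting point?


Step 1: Water (mm) = theta_WP * depth * 10
Step 2: Water = 0.19 * 44 * 10
Step 3: Water = 83.6 mm

83.6


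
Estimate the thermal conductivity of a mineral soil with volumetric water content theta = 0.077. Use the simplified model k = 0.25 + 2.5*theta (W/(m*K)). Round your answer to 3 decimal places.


Step 1: k = 0.25 + 2.5 * theta
Step 2: k = 0.25 + 2.5 * 0.077
Step 3: k = 0.25 + 0.193
Step 4: k = 0.443 W/(m*K)

0.443


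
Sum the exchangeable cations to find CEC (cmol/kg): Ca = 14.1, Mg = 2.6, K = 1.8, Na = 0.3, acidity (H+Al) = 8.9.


Step 1: CEC = Ca + Mg + K + Na + (H+Al)
Step 2: CEC = 14.1 + 2.6 + 1.8 + 0.3 + 8.9
Step 3: CEC = 27.7 cmol/kg

27.7


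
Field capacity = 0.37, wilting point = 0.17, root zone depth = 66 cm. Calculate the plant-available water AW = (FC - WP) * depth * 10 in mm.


Step 1: Available water = (FC - WP) * depth * 10
Step 2: AW = (0.37 - 0.17) * 66 * 10
Step 3: AW = 0.2 * 66 * 10
Step 4: AW = 132.0 mm

132.0


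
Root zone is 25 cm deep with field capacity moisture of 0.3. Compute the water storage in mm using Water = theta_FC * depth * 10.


Step 1: Water (mm) = theta_FC * depth (cm) * 10
Step 2: Water = 0.3 * 25 * 10
Step 3: Water = 75.0 mm

75.0


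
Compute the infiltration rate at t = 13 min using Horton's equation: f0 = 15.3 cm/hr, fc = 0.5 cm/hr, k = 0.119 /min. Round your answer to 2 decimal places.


Step 1: f = fc + (f0 - fc) * exp(-k * t)
Step 2: exp(-0.119 * 13) = 0.212886
Step 3: f = 0.5 + (15.3 - 0.5) * 0.212886
Step 4: f = 0.5 + 14.8 * 0.212886
Step 5: f = 3.65 cm/hr

3.65


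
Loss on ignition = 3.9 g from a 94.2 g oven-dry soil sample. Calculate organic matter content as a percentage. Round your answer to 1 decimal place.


Step 1: OM% = 100 * LOI / sample mass
Step 2: OM = 100 * 3.9 / 94.2
Step 3: OM = 4.1%

4.1


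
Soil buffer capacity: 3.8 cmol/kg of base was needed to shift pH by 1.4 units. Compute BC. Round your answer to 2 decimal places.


Step 1: BC = change in base / change in pH
Step 2: BC = 3.8 / 1.4
Step 3: BC = 2.71 cmol/(kg*pH unit)

2.71


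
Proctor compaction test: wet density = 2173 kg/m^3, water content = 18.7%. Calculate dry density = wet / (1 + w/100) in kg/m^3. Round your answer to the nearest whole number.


Step 1: Dry density = wet density / (1 + w/100)
Step 2: Dry density = 2173 / (1 + 18.7/100)
Step 3: Dry density = 2173 / 1.187
Step 4: Dry density = 1831 kg/m^3

1831


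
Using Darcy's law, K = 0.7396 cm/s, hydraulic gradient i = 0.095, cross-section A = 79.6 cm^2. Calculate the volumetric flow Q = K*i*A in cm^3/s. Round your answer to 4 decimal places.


Step 1: Apply Darcy's law: Q = K * i * A
Step 2: Q = 0.7396 * 0.095 * 79.6
Step 3: Q = 5.5929 cm^3/s

5.5929


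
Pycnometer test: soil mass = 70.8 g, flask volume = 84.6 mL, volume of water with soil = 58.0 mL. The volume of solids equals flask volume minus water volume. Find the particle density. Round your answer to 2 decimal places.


Step 1: Volume of solids = flask volume - water volume with soil
Step 2: V_solids = 84.6 - 58.0 = 26.6 mL
Step 3: Particle density = mass / V_solids = 70.8 / 26.6 = 2.66 g/cm^3

2.66


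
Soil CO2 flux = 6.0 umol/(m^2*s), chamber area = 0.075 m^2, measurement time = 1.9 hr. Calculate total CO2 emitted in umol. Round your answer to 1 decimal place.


Step 1: Convert time to seconds: 1.9 hr * 3600 = 6840.0 s
Step 2: Total = flux * area * time_s
Step 3: Total = 6.0 * 0.075 * 6840.0
Step 4: Total = 3078.0 umol

3078.0


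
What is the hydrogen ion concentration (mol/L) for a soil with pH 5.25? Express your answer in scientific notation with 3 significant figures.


Step 1: [H+] = 10^(-pH)
Step 2: [H+] = 10^(-5.25)
Step 3: [H+] = 5.62e-06 mol/L

5.62e-06


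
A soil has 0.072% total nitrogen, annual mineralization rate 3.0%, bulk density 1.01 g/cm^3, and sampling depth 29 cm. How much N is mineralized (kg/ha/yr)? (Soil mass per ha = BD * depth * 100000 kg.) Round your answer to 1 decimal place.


Step 1: Soil mass per ha = BD * depth * 100000 = 1.01 * 29 * 100000 = 2929000 kg
Step 2: Total N pool = soil mass * N%/100 = 2929000 * 0.072/100 = 2108.88 kg/ha
Step 3: N mineralized = N pool * rate%/100 = 2108.88 * 3.0/100 = 63.3 kg/ha/yr

63.3


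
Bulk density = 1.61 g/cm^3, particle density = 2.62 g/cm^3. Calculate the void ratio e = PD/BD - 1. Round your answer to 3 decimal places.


Step 1: e = PD / BD - 1
Step 2: e = 2.62 / 1.61 - 1
Step 3: e = 1.62733 - 1
Step 4: e = 0.627

0.627


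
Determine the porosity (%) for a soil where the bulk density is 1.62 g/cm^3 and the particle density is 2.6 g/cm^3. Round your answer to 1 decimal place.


Step 1: Formula: n = 100 * (1 - BD / PD)
Step 2: n = 100 * (1 - 1.62 / 2.6)
Step 3: n = 100 * (1 - 0.62308)
Step 4: n = 37.7%

37.7


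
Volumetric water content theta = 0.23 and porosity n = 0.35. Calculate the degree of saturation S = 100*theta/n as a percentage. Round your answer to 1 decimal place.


Step 1: S = 100 * theta_v / n
Step 2: S = 100 * 0.23 / 0.35
Step 3: S = 65.7%

65.7


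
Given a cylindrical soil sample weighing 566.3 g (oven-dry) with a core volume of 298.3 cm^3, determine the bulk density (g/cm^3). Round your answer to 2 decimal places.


Step 1: Identify the formula: BD = dry mass / volume
Step 2: Substitute values: BD = 566.3 / 298.3
Step 3: BD = 1.9 g/cm^3

1.9


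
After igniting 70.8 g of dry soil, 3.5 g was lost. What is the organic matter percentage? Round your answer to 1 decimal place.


Step 1: OM% = 100 * LOI / sample mass
Step 2: OM = 100 * 3.5 / 70.8
Step 3: OM = 4.9%

4.9


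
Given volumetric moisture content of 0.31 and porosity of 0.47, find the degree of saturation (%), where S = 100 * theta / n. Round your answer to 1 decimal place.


Step 1: S = 100 * theta_v / n
Step 2: S = 100 * 0.31 / 0.47
Step 3: S = 66.0%

66.0


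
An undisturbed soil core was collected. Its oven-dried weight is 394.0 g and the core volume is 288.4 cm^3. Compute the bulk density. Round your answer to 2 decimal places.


Step 1: Identify the formula: BD = dry mass / volume
Step 2: Substitute values: BD = 394.0 / 288.4
Step 3: BD = 1.37 g/cm^3

1.37


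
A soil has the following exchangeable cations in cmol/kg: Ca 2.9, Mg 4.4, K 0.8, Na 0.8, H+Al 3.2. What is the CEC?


Step 1: CEC = Ca + Mg + K + Na + (H+Al)
Step 2: CEC = 2.9 + 4.4 + 0.8 + 0.8 + 3.2
Step 3: CEC = 12.1 cmol/kg

12.1


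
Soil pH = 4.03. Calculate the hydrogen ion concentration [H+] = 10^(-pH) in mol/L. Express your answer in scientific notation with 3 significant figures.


Step 1: [H+] = 10^(-pH)
Step 2: [H+] = 10^(-4.03)
Step 3: [H+] = 9.33e-05 mol/L

9.33e-05


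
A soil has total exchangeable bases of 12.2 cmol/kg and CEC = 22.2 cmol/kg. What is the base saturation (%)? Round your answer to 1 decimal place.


Step 1: BS = 100 * (sum of bases) / CEC
Step 2: BS = 100 * 12.2 / 22.2
Step 3: BS = 55.0%

55.0


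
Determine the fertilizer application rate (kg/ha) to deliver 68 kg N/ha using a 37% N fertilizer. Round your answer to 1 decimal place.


Step 1: Fertilizer rate = target N / (N content / 100)
Step 2: Rate = 68 / (37 / 100)
Step 3: Rate = 68 / 0.37
Step 4: Rate = 183.8 kg/ha

183.8


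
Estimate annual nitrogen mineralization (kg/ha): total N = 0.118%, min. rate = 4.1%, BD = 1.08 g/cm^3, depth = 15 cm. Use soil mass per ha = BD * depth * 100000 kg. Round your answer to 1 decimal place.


Step 1: Soil mass per ha = BD * depth * 100000 = 1.08 * 15 * 100000 = 1620000 kg
Step 2: Total N pool = soil mass * N%/100 = 1620000 * 0.118/100 = 1911.6 kg/ha
Step 3: N mineralized = N pool * rate%/100 = 1911.6 * 4.1/100 = 78.4 kg/ha/yr

78.4


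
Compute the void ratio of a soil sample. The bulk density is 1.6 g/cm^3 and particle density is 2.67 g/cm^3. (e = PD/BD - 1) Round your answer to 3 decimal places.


Step 1: e = PD / BD - 1
Step 2: e = 2.67 / 1.6 - 1
Step 3: e = 1.66875 - 1
Step 4: e = 0.669

0.669


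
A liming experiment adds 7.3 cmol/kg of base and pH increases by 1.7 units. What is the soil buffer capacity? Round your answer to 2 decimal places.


Step 1: BC = change in base / change in pH
Step 2: BC = 7.3 / 1.7
Step 3: BC = 4.29 cmol/(kg*pH unit)

4.29


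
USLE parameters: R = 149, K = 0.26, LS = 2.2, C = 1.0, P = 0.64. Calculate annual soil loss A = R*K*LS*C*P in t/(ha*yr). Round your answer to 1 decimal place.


Step 1: A = R * K * LS * C * P
Step 2: R * K = 149 * 0.26 = 38.74
Step 3: (R*K) * LS = 38.74 * 2.2 = 85.228
Step 4: * C * P = 85.228 * 1.0 * 0.64 = 54.5
Step 5: A = 54.5 t/(ha*yr)

54.5


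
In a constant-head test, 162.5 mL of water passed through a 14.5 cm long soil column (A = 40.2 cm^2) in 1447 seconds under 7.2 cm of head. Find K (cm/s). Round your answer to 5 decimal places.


Step 1: K = Q * L / (A * t * h)
Step 2: Numerator = 162.5 * 14.5 = 2356.25
Step 3: Denominator = 40.2 * 1447 * 7.2 = 418819.68
Step 4: K = 2356.25 / 418819.68 = 0.00563 cm/s

0.00563


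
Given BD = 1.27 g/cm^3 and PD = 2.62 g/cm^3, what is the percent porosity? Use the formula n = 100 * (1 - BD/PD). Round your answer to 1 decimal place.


Step 1: Formula: n = 100 * (1 - BD / PD)
Step 2: n = 100 * (1 - 1.27 / 2.62)
Step 3: n = 100 * (1 - 0.48473)
Step 4: n = 51.5%

51.5


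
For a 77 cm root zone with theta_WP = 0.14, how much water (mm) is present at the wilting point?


Step 1: Water (mm) = theta_WP * depth * 10
Step 2: Water = 0.14 * 77 * 10
Step 3: Water = 107.8 mm

107.8


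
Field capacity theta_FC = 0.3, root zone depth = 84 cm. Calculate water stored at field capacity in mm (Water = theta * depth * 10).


Step 1: Water (mm) = theta_FC * depth (cm) * 10
Step 2: Water = 0.3 * 84 * 10
Step 3: Water = 252.0 mm

252.0


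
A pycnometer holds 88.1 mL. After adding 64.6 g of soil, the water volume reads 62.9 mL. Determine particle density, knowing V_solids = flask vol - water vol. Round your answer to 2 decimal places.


Step 1: Volume of solids = flask volume - water volume with soil
Step 2: V_solids = 88.1 - 62.9 = 25.2 mL
Step 3: Particle density = mass / V_solids = 64.6 / 25.2 = 2.56 g/cm^3

2.56


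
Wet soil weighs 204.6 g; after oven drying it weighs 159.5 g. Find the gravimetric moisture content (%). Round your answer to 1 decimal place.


Step 1: Water mass = wet - dry = 204.6 - 159.5 = 45.1 g
Step 2: w = 100 * water mass / dry mass
Step 3: w = 100 * 45.1 / 159.5 = 28.3%

28.3


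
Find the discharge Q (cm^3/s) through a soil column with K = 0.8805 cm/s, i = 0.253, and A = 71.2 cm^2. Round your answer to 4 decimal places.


Step 1: Apply Darcy's law: Q = K * i * A
Step 2: Q = 0.8805 * 0.253 * 71.2
Step 3: Q = 15.861 cm^3/s

15.861


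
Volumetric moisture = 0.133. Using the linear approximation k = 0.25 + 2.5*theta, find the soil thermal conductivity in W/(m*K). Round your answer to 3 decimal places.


Step 1: k = 0.25 + 2.5 * theta
Step 2: k = 0.25 + 2.5 * 0.133
Step 3: k = 0.25 + 0.333
Step 4: k = 0.583 W/(m*K)

0.583


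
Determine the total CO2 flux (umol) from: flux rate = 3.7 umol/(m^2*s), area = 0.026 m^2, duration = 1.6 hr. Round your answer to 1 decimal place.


Step 1: Convert time to seconds: 1.6 hr * 3600 = 5760.0 s
Step 2: Total = flux * area * time_s
Step 3: Total = 3.7 * 0.026 * 5760.0
Step 4: Total = 554.1 umol

554.1


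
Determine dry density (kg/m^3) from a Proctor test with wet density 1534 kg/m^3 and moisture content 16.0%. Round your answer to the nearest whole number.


Step 1: Dry density = wet density / (1 + w/100)
Step 2: Dry density = 1534 / (1 + 16.0/100)
Step 3: Dry density = 1534 / 1.16
Step 4: Dry density = 1322 kg/m^3

1322


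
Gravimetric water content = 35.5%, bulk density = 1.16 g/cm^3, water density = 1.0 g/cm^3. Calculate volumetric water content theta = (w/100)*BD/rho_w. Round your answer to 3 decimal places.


Step 1: theta = (w / 100) * BD / rho_w
Step 2: theta = (35.5 / 100) * 1.16 / 1.0
Step 3: theta = 0.355 * 1.16
Step 4: theta = 0.412

0.412


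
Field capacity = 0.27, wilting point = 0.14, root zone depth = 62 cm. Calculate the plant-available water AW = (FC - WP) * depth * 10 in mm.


Step 1: Available water = (FC - WP) * depth * 10
Step 2: AW = (0.27 - 0.14) * 62 * 10
Step 3: AW = 0.13 * 62 * 10
Step 4: AW = 80.6 mm

80.6


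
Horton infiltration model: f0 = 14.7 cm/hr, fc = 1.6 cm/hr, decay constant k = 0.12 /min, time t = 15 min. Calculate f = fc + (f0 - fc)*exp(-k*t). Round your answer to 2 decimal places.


Step 1: f = fc + (f0 - fc) * exp(-k * t)
Step 2: exp(-0.12 * 15) = 0.165299
Step 3: f = 1.6 + (14.7 - 1.6) * 0.165299
Step 4: f = 1.6 + 13.1 * 0.165299
Step 5: f = 3.77 cm/hr

3.77


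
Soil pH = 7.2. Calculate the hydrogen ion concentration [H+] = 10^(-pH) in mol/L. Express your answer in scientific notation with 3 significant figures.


Step 1: [H+] = 10^(-pH)
Step 2: [H+] = 10^(-7.2)
Step 3: [H+] = 6.31e-08 mol/L

6.31e-08


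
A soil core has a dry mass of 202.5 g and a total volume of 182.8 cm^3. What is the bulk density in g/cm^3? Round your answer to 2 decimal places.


Step 1: Identify the formula: BD = dry mass / volume
Step 2: Substitute values: BD = 202.5 / 182.8
Step 3: BD = 1.11 g/cm^3

1.11


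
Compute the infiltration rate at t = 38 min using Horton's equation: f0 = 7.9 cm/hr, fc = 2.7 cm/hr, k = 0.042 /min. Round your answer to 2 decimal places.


Step 1: f = fc + (f0 - fc) * exp(-k * t)
Step 2: exp(-0.042 * 38) = 0.202706
Step 3: f = 2.7 + (7.9 - 2.7) * 0.202706
Step 4: f = 2.7 + 5.2 * 0.202706
Step 5: f = 3.75 cm/hr

3.75


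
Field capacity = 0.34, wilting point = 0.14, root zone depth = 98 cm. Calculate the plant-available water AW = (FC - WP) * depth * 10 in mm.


Step 1: Available water = (FC - WP) * depth * 10
Step 2: AW = (0.34 - 0.14) * 98 * 10
Step 3: AW = 0.2 * 98 * 10
Step 4: AW = 196.0 mm

196.0


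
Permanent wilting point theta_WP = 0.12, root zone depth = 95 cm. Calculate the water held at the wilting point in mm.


Step 1: Water (mm) = theta_WP * depth * 10
Step 2: Water = 0.12 * 95 * 10
Step 3: Water = 114.0 mm

114.0


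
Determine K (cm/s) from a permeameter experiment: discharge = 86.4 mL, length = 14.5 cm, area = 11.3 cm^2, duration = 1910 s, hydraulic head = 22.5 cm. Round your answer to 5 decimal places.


Step 1: K = Q * L / (A * t * h)
Step 2: Numerator = 86.4 * 14.5 = 1252.8
Step 3: Denominator = 11.3 * 1910 * 22.5 = 485617.5
Step 4: K = 1252.8 / 485617.5 = 0.00258 cm/s

0.00258


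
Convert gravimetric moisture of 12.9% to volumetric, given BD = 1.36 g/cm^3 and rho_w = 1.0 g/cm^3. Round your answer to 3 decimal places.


Step 1: theta = (w / 100) * BD / rho_w
Step 2: theta = (12.9 / 100) * 1.36 / 1.0
Step 3: theta = 0.129 * 1.36
Step 4: theta = 0.175

0.175


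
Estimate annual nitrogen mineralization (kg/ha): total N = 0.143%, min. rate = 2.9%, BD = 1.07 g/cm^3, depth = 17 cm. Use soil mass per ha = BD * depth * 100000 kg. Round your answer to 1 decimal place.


Step 1: Soil mass per ha = BD * depth * 100000 = 1.07 * 17 * 100000 = 1819000 kg
Step 2: Total N pool = soil mass * N%/100 = 1819000 * 0.143/100 = 2601.17 kg/ha
Step 3: N mineralized = N pool * rate%/100 = 2601.17 * 2.9/100 = 75.4 kg/ha/yr

75.4


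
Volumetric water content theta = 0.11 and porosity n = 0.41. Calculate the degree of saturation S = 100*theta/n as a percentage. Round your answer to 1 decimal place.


Step 1: S = 100 * theta_v / n
Step 2: S = 100 * 0.11 / 0.41
Step 3: S = 26.8%

26.8


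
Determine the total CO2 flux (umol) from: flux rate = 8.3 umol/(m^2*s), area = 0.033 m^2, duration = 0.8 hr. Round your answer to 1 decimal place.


Step 1: Convert time to seconds: 0.8 hr * 3600 = 2880.0 s
Step 2: Total = flux * area * time_s
Step 3: Total = 8.3 * 0.033 * 2880.0
Step 4: Total = 788.8 umol

788.8


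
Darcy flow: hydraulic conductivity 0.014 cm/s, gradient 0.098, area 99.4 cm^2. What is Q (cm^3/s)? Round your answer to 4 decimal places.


Step 1: Apply Darcy's law: Q = K * i * A
Step 2: Q = 0.014 * 0.098 * 99.4
Step 3: Q = 0.1364 cm^3/s

0.1364


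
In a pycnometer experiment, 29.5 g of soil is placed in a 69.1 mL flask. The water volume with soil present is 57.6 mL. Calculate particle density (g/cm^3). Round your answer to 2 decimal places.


Step 1: Volume of solids = flask volume - water volume with soil
Step 2: V_solids = 69.1 - 57.6 = 11.5 mL
Step 3: Particle density = mass / V_solids = 29.5 / 11.5 = 2.57 g/cm^3

2.57


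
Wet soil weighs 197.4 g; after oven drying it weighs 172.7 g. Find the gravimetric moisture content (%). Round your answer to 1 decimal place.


Step 1: Water mass = wet - dry = 197.4 - 172.7 = 24.7 g
Step 2: w = 100 * water mass / dry mass
Step 3: w = 100 * 24.7 / 172.7 = 14.3%

14.3


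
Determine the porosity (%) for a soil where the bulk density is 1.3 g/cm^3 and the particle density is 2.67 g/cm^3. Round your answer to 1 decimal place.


Step 1: Formula: n = 100 * (1 - BD / PD)
Step 2: n = 100 * (1 - 1.3 / 2.67)
Step 3: n = 100 * (1 - 0.48689)
Step 4: n = 51.3%

51.3


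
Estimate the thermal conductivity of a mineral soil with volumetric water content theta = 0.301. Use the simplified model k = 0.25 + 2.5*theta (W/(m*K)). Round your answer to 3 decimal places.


Step 1: k = 0.25 + 2.5 * theta
Step 2: k = 0.25 + 2.5 * 0.301
Step 3: k = 0.25 + 0.753
Step 4: k = 1.003 W/(m*K)

1.003


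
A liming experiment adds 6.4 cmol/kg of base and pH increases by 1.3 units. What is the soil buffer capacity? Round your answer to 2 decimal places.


Step 1: BC = change in base / change in pH
Step 2: BC = 6.4 / 1.3
Step 3: BC = 4.92 cmol/(kg*pH unit)

4.92


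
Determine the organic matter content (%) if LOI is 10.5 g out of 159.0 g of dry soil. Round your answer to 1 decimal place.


Step 1: OM% = 100 * LOI / sample mass
Step 2: OM = 100 * 10.5 / 159.0
Step 3: OM = 6.6%

6.6


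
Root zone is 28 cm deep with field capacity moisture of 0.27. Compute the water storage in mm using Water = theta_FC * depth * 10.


Step 1: Water (mm) = theta_FC * depth (cm) * 10
Step 2: Water = 0.27 * 28 * 10
Step 3: Water = 75.6 mm

75.6


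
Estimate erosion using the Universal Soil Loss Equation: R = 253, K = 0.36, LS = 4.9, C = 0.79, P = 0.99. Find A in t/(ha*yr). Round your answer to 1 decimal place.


Step 1: A = R * K * LS * C * P
Step 2: R * K = 253 * 0.36 = 91.08
Step 3: (R*K) * LS = 91.08 * 4.9 = 446.292
Step 4: * C * P = 446.292 * 0.79 * 0.99 = 349.0
Step 5: A = 349.0 t/(ha*yr)

349.0


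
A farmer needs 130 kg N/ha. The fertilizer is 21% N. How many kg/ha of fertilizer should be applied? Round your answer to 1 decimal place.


Step 1: Fertilizer rate = target N / (N content / 100)
Step 2: Rate = 130 / (21 / 100)
Step 3: Rate = 130 / 0.21
Step 4: Rate = 619.0 kg/ha

619.0


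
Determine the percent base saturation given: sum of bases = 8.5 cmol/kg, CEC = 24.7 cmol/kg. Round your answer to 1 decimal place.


Step 1: BS = 100 * (sum of bases) / CEC
Step 2: BS = 100 * 8.5 / 24.7
Step 3: BS = 34.4%

34.4


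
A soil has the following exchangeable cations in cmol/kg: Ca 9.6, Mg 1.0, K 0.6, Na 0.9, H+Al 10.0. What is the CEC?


Step 1: CEC = Ca + Mg + K + Na + (H+Al)
Step 2: CEC = 9.6 + 1.0 + 0.6 + 0.9 + 10.0
Step 3: CEC = 22.1 cmol/kg

22.1


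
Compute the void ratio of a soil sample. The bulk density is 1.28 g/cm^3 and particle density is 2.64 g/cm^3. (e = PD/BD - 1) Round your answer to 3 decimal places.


Step 1: e = PD / BD - 1
Step 2: e = 2.64 / 1.28 - 1
Step 3: e = 2.0625 - 1
Step 4: e = 1.063

1.063


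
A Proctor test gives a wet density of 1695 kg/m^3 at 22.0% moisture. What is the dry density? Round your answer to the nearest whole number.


Step 1: Dry density = wet density / (1 + w/100)
Step 2: Dry density = 1695 / (1 + 22.0/100)
Step 3: Dry density = 1695 / 1.22
Step 4: Dry density = 1389 kg/m^3

1389


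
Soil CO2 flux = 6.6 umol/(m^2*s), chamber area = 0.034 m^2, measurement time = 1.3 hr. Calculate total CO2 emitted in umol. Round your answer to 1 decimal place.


Step 1: Convert time to seconds: 1.3 hr * 3600 = 4680.0 s
Step 2: Total = flux * area * time_s
Step 3: Total = 6.6 * 0.034 * 4680.0
Step 4: Total = 1050.2 umol

1050.2
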